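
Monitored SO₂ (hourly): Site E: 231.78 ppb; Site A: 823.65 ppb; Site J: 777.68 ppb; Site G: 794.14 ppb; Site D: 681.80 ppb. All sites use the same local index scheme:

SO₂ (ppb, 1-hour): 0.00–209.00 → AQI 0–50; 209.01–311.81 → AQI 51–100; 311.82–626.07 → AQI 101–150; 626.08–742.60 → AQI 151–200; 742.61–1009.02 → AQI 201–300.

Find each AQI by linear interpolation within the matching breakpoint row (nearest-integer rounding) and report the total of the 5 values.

901

Site E 231.78: bracket 209.01–311.81 → index 51–100; slope 49/102.80, offset 22.77.
AQI = 51 + 49/102.80·22.77 ≈ 61.85 ⇒ 62.
Site A 823.65: bracket 742.61–1009.02 → index 201–300; slope 99/266.41, offset 81.04.
AQI = 201 + 99/266.41·81.04 ≈ 231.12 ⇒ 231.
Site J: 777.68 lies in 742.61–1009.02, so I_lo=201, I_hi=300, C_lo=742.61, C_hi=1009.02.
(300−201)/(1009.02−742.61) × (777.68−742.61) + 201 = 99/266.41 × 35.07 + 201 ≈ 214.03 → 214.
Site G: 794.14 ∈ [742.61, 1009.02] ↔ index [201, 300].
201 + (794.14−742.61)·(300−201)/(1009.02−742.61) = 201 + 51.53·99/266.41 ≈ 220.15, so AQI = 220.
Site D: 681.80 lies in 626.08–742.60, so I_lo=151, I_hi=200, C_lo=626.08, C_hi=742.60.
(200−151)/(742.60−626.08) × (681.80−626.08) + 151 = 49/116.52 × 55.72 + 151 ≈ 174.43 → 174.
AQIs: Site E=62, Site A=231, Site J=214, Site G=220, Site D=174. Sum = 62 + 231 + 214 + 220 + 174 = 901.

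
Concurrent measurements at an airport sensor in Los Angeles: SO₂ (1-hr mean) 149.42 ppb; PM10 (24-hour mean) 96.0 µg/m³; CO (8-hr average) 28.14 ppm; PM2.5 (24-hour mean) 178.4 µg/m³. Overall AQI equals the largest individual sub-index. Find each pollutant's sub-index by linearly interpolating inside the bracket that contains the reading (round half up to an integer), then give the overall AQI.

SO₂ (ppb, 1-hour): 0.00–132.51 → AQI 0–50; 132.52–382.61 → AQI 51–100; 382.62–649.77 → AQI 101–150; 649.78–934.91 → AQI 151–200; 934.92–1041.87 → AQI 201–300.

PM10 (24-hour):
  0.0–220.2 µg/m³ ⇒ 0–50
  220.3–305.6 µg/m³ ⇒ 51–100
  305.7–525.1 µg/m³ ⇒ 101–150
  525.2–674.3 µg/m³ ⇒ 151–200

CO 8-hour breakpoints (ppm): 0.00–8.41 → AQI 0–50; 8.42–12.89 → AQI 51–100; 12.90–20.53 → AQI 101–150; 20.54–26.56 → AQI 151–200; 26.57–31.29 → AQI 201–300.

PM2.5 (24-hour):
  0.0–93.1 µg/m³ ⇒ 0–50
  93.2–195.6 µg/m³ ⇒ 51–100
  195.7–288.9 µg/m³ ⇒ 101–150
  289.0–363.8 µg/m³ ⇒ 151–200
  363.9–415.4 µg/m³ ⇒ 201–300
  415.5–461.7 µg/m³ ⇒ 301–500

234

SO₂ 149.42: bracket 132.52–382.61 → index 51–100; slope 49/250.09, offset 16.90.
AQI = 51 + 49/250.09·16.90 ≈ 54.31 ⇒ 54.
PM10: row 0.0–220.2 (AQI 0–50). (50−0)·(96.0−0.0)/(220.2−0.0) + 0 = 50·96.0/220.2 + 0 ≈ 21.80 → 22.
CO: 28.14 lies in 26.57–31.29, so I_lo=201, I_hi=300, C_lo=26.57, C_hi=31.29.
(300−201)/(31.29−26.57) × (28.14−26.57) + 201 = 99/4.72 × 1.57 + 201 ≈ 233.93 → 234.
PM2.5: 178.4 ∈ [93.2, 195.6] ↔ index [51, 100].
51 + (178.4−93.2)·(100−51)/(195.6−93.2) = 51 + 85.2·49/102.4 ≈ 91.77, so AQI = 92.
Sub-indices: SO₂→54, PM10→22, CO→234, PM2.5→92. Overall AQI = max = 234; dominant pollutant is CO.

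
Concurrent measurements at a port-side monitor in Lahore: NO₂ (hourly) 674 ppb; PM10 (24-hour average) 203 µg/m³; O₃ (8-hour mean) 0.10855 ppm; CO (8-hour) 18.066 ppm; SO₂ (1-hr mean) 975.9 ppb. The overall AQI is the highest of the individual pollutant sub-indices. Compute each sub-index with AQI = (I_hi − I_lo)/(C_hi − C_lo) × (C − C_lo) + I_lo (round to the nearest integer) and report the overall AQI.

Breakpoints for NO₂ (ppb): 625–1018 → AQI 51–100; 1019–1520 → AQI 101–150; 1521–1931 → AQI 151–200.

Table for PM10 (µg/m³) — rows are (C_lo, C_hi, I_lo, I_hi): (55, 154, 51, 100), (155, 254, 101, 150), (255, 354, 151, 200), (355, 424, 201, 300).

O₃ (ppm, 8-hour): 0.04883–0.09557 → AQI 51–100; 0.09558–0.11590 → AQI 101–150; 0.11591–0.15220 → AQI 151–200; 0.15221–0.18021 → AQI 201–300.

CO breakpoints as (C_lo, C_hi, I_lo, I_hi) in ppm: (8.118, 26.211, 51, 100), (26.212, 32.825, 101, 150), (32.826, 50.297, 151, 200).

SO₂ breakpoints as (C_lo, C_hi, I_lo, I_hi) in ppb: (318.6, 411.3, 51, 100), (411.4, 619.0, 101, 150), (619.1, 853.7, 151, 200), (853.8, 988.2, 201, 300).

NO₂ 674: bracket 625–1018 → index 51–100; slope 49/393, offset 49.
AQI = 51 + 49/393·49 ≈ 57.11 ⇒ 57.
PM10: 203 lies in 155–254, so I_lo=101, I_hi=150, C_lo=155, C_hi=254.
(150−101)/(254−155) × (203−155) + 101 = 49/99 × 48 + 101 ≈ 124.76 → 125.
O₃: 0.10855 lies in 0.09558–0.11590, so I_lo=101, I_hi=150, C_lo=0.09558, C_hi=0.11590.
(150−101)/(0.11590−0.09558) × (0.10855−0.09558) + 101 = 49/0.02032 × 0.01297 + 101 ≈ 132.28 → 132.
CO: 18.066 lies in 8.118–26.211, so I_lo=51, I_hi=100, C_lo=8.118, C_hi=26.211.
(100−51)/(26.211−8.118) × (18.066−8.118) + 51 = 49/18.093 × 9.948 + 51 ≈ 77.94 → 78.
SO₂: row 853.8–988.2 (AQI 201–300). (300−201)·(975.9−853.8)/(988.2−853.8) + 201 = 99·122.1/134.4 + 201 ≈ 290.94 → 291.
Sub-indices: NO₂→57, PM10→125, O₃→132, CO→78, SO₂→291. Overall AQI = max = 291; dominant pollutant is SO₂.

291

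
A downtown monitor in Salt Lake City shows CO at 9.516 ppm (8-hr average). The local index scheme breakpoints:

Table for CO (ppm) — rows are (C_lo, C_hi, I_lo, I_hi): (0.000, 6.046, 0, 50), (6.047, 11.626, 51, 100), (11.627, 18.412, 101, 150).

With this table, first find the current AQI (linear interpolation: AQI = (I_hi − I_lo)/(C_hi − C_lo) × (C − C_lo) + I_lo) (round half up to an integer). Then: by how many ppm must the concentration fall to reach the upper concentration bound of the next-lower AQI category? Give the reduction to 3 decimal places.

CO: 9.516 lies in 6.047–11.626, so I_lo=51, I_hi=100, C_lo=6.047, C_hi=11.626.
(100−51)/(11.626−6.047) × (9.516−6.047) + 51 = 49/5.579 × 3.469 + 51 ≈ 81.47 → 81.
Current AQI 81 is in the Moderate range (51–100). The next-lower category tops out at AQI 50, whose upper concentration bound is 6.046 ppm.
Reduction needed = 9.516 − 6.046 = 3.470 ppm.

3.470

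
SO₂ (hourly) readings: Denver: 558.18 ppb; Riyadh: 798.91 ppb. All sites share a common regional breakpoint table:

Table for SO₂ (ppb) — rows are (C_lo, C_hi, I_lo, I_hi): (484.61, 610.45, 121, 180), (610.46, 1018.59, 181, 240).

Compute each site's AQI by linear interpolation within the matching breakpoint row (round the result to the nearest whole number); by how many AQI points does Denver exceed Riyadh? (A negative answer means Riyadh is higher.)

Denver: 558.18 ∈ [484.61, 610.45] ↔ index [121, 180].
121 + (558.18−484.61)·(180−121)/(610.45−484.61) = 121 + 73.57·59/125.84 ≈ 155.49, so AQI = 155.
Riyadh: 798.91 lies in 610.46–1018.59, so I_lo=181, I_hi=240, C_lo=610.46, C_hi=1018.59.
(240−181)/(1018.59−610.46) × (798.91−610.46) + 181 = 59/408.13 × 188.45 + 181 ≈ 208.24 → 208.
AQIs: Denver=155, Riyadh=208. Denver (155) − Riyadh (208) = -53.

-53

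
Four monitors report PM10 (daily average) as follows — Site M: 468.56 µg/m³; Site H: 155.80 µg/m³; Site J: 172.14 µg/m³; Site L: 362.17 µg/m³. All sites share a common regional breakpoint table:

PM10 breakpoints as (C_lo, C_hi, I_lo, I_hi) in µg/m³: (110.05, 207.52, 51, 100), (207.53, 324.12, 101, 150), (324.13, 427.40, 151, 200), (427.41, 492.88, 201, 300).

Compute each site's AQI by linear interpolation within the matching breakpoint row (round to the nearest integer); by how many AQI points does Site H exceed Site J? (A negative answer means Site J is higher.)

Site M: row 427.41–492.88 (AQI 201–300). (300−201)·(468.56−427.41)/(492.88−427.41) + 201 = 99·41.15/65.47 + 201 ≈ 263.22 → 263.
Site H: row 110.05–207.52 (AQI 51–100). (100−51)·(155.80−110.05)/(207.52−110.05) + 51 = 49·45.75/97.47 + 51 ≈ 74.00 → 74.
Site J: row 110.05–207.52 (AQI 51–100). (100−51)·(172.14−110.05)/(207.52−110.05) + 51 = 49·62.09/97.47 + 51 ≈ 82.21 → 82.
Site L 362.17: bracket 324.13–427.40 → index 151–200; slope 49/103.27, offset 38.04.
AQI = 151 + 49/103.27·38.04 ≈ 169.05 ⇒ 169.
AQIs: Site M=263, Site H=74, Site J=82, Site L=169. Site H (74) − Site J (82) = -8.

-8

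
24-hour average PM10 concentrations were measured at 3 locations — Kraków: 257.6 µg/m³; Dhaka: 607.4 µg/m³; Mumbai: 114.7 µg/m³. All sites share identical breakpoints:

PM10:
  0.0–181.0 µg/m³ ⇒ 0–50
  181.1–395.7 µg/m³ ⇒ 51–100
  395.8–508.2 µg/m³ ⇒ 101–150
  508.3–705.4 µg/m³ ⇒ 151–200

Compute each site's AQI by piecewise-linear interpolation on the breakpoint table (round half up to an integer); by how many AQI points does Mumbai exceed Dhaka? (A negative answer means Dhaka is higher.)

Kraków: 257.6 ∈ [181.1, 395.7] ↔ index [51, 100].
51 + (257.6−181.1)·(100−51)/(395.7−181.1) = 51 + 76.5·49/214.6 ≈ 68.47, so AQI = 68.
Dhaka 607.4: bracket 508.3–705.4 → index 151–200; slope 49/197.1, offset 99.1.
AQI = 151 + 49/197.1·99.1 ≈ 175.64 ⇒ 176.
Mumbai 114.7: bracket 0.0–181.0 → index 0–50; slope 50/181.0, offset 114.7.
AQI = 0 + 50/181.0·114.7 ≈ 31.69 ⇒ 32.
AQIs: Kraków=68, Dhaka=176, Mumbai=32. Mumbai (32) − Dhaka (176) = -144.

-144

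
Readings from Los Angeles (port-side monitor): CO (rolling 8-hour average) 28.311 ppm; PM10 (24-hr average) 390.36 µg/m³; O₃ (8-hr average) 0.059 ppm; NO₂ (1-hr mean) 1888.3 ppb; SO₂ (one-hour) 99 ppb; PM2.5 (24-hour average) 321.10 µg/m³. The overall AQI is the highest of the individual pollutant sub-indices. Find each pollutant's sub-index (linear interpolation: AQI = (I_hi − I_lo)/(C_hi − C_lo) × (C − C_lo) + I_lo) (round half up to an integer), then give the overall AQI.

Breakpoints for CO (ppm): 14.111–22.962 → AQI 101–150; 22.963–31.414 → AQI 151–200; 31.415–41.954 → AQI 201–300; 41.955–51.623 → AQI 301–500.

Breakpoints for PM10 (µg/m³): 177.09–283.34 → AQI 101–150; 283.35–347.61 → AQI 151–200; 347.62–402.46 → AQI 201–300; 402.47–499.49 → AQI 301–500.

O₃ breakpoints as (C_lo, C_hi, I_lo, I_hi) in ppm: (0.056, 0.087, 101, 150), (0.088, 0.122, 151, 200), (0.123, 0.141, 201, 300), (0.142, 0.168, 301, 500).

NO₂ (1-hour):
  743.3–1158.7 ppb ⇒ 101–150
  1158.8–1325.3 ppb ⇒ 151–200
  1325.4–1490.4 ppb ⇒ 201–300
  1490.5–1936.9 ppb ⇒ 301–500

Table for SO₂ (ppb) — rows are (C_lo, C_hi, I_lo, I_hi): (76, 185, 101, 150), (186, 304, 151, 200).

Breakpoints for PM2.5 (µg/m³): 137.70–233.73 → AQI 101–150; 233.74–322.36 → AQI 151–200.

CO: row 22.963–31.414 (AQI 151–200). (200−151)·(28.311−22.963)/(31.414−22.963) + 151 = 49·5.348/8.451 + 151 ≈ 182.01 → 182.
PM10: 390.36 lies in 347.62–402.46, so I_lo=201, I_hi=300, C_lo=347.62, C_hi=402.46.
(300−201)/(402.46−347.62) × (390.36−347.62) + 201 = 99/54.84 × 42.74 + 201 ≈ 278.16 → 278.
O₃: 0.059 lies in 0.056–0.087, so I_lo=101, I_hi=150, C_lo=0.056, C_hi=0.087.
(150−101)/(0.087−0.056) × (0.059−0.056) + 101 = 49/0.031 × 0.003 + 101 ≈ 105.74 → 106.
NO₂ 1888.3: bracket 1490.5–1936.9 → index 301–500; slope 199/446.4, offset 397.8.
AQI = 301 + 199/446.4·397.8 ≈ 478.33 ⇒ 478.
SO₂: 99 ∈ [76, 185] ↔ index [101, 150].
101 + (99−76)·(150−101)/(185−76) = 101 + 23·49/109 ≈ 111.34, so AQI = 111.
PM2.5 321.10: bracket 233.74–322.36 → index 151–200; slope 49/88.62, offset 87.36.
AQI = 151 + 49/88.62·87.36 ≈ 199.30 ⇒ 199.
Sub-indices: CO→182, PM10→278, O₃→106, NO₂→478, SO₂→111, PM2.5→199. Overall AQI = max = 478; dominant pollutant is NO₂.

478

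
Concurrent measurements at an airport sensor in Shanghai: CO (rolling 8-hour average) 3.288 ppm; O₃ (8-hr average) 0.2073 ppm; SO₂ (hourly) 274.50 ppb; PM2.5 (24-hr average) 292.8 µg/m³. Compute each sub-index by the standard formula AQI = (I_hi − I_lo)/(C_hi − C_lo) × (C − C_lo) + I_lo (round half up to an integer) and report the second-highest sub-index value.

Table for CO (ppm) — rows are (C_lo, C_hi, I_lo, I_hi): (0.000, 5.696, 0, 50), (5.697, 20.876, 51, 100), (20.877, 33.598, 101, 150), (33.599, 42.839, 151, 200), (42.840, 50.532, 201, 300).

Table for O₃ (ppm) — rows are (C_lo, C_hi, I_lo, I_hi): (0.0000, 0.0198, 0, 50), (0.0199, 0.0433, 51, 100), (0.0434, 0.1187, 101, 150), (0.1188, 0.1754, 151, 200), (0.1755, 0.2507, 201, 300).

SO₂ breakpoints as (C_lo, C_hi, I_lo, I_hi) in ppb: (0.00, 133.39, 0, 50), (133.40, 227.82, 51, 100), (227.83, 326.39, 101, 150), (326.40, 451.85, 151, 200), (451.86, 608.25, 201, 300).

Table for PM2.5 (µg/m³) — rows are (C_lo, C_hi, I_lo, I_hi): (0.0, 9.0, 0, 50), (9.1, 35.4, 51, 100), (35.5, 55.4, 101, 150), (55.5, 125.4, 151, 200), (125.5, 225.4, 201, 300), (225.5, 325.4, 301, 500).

243

CO: row 0.000–5.696 (AQI 0–50). (50−0)·(3.288−0.000)/(5.696−0.000) + 0 = 50·3.288/5.696 + 0 ≈ 28.86 → 29.
O₃: 0.2073 lies in 0.1755–0.2507, so I_lo=201, I_hi=300, C_lo=0.1755, C_hi=0.2507.
(300−201)/(0.2507−0.1755) × (0.2073−0.1755) + 201 = 99/0.0752 × 0.0318 + 201 ≈ 242.86 → 243.
SO₂: 274.50 ∈ [227.83, 326.39] ↔ index [101, 150].
101 + (274.50−227.83)·(150−101)/(326.39−227.83) = 101 + 46.67·49/98.56 ≈ 124.20, so AQI = 124.
PM2.5: 292.8 lies in 225.5–325.4, so I_lo=301, I_hi=500, C_lo=225.5, C_hi=325.4.
(500−301)/(325.4−225.5) × (292.8−225.5) + 301 = 199/99.9 × 67.3 + 301 ≈ 435.06 → 435.
Sub-indices: CO→29, O₃→243, SO₂→124, PM2.5→435. Ranked high→low: 435, 243, 124, 29. Second-highest sub-index = 243.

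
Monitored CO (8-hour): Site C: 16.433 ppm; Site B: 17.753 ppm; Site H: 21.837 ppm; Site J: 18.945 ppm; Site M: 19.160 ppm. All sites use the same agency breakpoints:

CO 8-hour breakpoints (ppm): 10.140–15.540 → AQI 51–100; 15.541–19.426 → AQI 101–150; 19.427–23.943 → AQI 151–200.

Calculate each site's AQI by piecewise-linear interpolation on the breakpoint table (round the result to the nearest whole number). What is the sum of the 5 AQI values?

709

Site C 16.433: bracket 15.541–19.426 → index 101–150; slope 49/3.885, offset 0.892.
AQI = 101 + 49/3.885·0.892 ≈ 112.25 ⇒ 112.
Site B: 17.753 ∈ [15.541, 19.426] ↔ index [101, 150].
101 + (17.753−15.541)·(150−101)/(19.426−15.541) = 101 + 2.212·49/3.885 ≈ 128.90, so AQI = 129.
Site H 21.837: bracket 19.427–23.943 → index 151–200; slope 49/4.516, offset 2.410.
AQI = 151 + 49/4.516·2.410 ≈ 177.15 ⇒ 177.
Site J 18.945: bracket 15.541–19.426 → index 101–150; slope 49/3.885, offset 3.404.
AQI = 101 + 49/3.885·3.404 ≈ 143.93 ⇒ 144.
Site M 19.160: bracket 15.541–19.426 → index 101–150; slope 49/3.885, offset 3.619.
AQI = 101 + 49/3.885·3.619 ≈ 146.65 ⇒ 147.
AQIs: Site C=112, Site B=129, Site H=177, Site J=144, Site M=147. Sum = 112 + 129 + 177 + 144 + 147 = 709.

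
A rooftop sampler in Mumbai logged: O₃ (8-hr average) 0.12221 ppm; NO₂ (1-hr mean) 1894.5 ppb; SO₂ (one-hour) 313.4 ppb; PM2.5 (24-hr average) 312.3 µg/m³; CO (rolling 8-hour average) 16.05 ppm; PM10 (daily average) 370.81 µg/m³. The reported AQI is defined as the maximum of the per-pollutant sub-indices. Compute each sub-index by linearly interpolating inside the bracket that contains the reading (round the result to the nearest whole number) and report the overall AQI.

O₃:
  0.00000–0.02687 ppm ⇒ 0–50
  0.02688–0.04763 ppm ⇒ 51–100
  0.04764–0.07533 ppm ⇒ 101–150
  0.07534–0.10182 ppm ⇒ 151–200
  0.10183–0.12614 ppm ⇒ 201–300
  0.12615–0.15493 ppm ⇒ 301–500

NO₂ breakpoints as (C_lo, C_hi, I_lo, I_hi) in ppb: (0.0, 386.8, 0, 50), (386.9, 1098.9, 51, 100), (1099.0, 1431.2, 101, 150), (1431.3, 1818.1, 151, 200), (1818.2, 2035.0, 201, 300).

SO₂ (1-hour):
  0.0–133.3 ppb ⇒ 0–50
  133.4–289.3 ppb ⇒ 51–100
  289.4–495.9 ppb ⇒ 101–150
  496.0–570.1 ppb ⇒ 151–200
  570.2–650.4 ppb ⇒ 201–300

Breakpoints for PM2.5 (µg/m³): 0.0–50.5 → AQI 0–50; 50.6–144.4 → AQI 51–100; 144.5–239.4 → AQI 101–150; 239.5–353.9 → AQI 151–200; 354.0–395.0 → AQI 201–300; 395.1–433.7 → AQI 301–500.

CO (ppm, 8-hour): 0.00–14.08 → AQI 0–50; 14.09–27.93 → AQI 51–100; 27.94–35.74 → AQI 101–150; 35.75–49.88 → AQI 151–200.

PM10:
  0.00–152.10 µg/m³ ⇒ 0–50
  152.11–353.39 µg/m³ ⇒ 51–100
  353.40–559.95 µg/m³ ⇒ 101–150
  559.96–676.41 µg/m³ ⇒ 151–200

O₃: row 0.10183–0.12614 (AQI 201–300). (300−201)·(0.12221−0.10183)/(0.12614−0.10183) + 201 = 99·0.02038/0.02431 + 201 ≈ 284.00 → 284.
NO₂: 1894.5 lies in 1818.2–2035.0, so I_lo=201, I_hi=300, C_lo=1818.2, C_hi=2035.0.
(300−201)/(2035.0−1818.2) × (1894.5−1818.2) + 201 = 99/216.8 × 76.3 + 201 ≈ 235.84 → 236.
SO₂: row 289.4–495.9 (AQI 101–150). (150−101)·(313.4−289.4)/(495.9−289.4) + 101 = 49·24.0/206.5 + 101 ≈ 106.69 → 107.
PM2.5: 312.3 ∈ [239.5, 353.9] ↔ index [151, 200].
151 + (312.3−239.5)·(200−151)/(353.9−239.5) = 151 + 72.8·49/114.4 ≈ 182.18, so AQI = 182.
CO: row 14.09–27.93 (AQI 51–100). (100−51)·(16.05−14.09)/(27.93−14.09) + 51 = 49·1.96/13.84 + 51 ≈ 57.94 → 58.
PM10: row 353.40–559.95 (AQI 101–150). (150−101)·(370.81−353.40)/(559.95−353.40) + 101 = 49·17.41/206.55 + 101 ≈ 105.13 → 105.
Sub-indices: O₃→284, NO₂→236, SO₂→107, PM2.5→182, CO→58, PM10→105. Overall AQI = max = 284; dominant pollutant is O₃.

284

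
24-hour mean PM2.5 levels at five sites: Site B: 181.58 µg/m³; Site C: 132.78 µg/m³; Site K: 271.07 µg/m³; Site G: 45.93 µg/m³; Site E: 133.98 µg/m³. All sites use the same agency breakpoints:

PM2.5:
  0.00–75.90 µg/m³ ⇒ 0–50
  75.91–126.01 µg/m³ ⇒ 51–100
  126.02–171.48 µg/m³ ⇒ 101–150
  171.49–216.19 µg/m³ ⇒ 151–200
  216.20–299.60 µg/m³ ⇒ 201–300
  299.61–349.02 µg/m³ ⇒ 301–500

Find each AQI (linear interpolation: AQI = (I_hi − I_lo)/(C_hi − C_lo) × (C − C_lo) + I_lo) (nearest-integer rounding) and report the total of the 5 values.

Site B 181.58: bracket 171.49–216.19 → index 151–200; slope 49/44.70, offset 10.09.
AQI = 151 + 49/44.70·10.09 ≈ 162.06 ⇒ 162.
Site C: 132.78 lies in 126.02–171.48, so I_lo=101, I_hi=150, C_lo=126.02, C_hi=171.48.
(150−101)/(171.48−126.02) × (132.78−126.02) + 101 = 49/45.46 × 6.76 + 101 ≈ 108.29 → 108.
Site K: row 216.20–299.60 (AQI 201–300). (300−201)·(271.07−216.20)/(299.60−216.20) + 201 = 99·54.87/83.40 + 201 ≈ 266.13 → 266.
Site G 45.93: bracket 0.00–75.90 → index 0–50; slope 50/75.90, offset 45.93.
AQI = 0 + 50/75.90·45.93 ≈ 30.26 ⇒ 30.
Site E 133.98: bracket 126.02–171.48 → index 101–150; slope 49/45.46, offset 7.96.
AQI = 101 + 49/45.46·7.96 ≈ 109.58 ⇒ 110.
AQIs: Site B=162, Site C=108, Site K=266, Site G=30, Site E=110. Sum = 162 + 108 + 266 + 30 + 110 = 676.

676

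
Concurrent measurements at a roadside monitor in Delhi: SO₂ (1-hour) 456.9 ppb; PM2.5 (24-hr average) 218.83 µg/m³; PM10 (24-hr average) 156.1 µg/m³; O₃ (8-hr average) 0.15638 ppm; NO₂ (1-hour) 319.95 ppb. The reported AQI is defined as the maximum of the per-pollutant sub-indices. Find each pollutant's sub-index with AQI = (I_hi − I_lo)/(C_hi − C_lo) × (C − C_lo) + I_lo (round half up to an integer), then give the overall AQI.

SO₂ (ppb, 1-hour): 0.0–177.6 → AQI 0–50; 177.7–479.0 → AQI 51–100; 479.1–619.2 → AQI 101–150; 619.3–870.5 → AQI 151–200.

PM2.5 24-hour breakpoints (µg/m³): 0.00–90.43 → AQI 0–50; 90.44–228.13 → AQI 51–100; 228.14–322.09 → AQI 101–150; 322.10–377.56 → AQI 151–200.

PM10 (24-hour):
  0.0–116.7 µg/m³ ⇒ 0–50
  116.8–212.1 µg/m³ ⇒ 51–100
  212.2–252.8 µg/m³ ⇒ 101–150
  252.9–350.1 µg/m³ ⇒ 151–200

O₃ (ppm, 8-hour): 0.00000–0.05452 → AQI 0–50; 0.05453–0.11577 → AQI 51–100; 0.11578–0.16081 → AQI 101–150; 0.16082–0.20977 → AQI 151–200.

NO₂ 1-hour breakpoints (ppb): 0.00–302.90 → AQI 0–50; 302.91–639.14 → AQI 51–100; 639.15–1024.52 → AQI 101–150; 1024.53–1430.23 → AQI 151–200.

145

SO₂: row 177.7–479.0 (AQI 51–100). (100−51)·(456.9−177.7)/(479.0−177.7) + 51 = 49·279.2/301.3 + 51 ≈ 96.41 → 96.
PM2.5: 218.83 lies in 90.44–228.13, so I_lo=51, I_hi=100, C_lo=90.44, C_hi=228.13.
(100−51)/(228.13−90.44) × (218.83−90.44) + 51 = 49/137.69 × 128.39 + 51 ≈ 96.69 → 97.
PM10: 156.1 lies in 116.8–212.1, so I_lo=51, I_hi=100, C_lo=116.8, C_hi=212.1.
(100−51)/(212.1−116.8) × (156.1−116.8) + 51 = 49/95.3 × 39.3 + 51 ≈ 71.21 → 71.
O₃ 0.15638: bracket 0.11578–0.16081 → index 101–150; slope 49/0.04503, offset 0.04060.
AQI = 101 + 49/0.04503·0.04060 ≈ 145.18 ⇒ 145.
NO₂ 319.95: bracket 302.91–639.14 → index 51–100; slope 49/336.23, offset 17.04.
AQI = 51 + 49/336.23·17.04 ≈ 53.48 ⇒ 53.
Sub-indices: SO₂→96, PM2.5→97, PM10→71, O₃→145, NO₂→53. Overall AQI = max = 145; dominant pollutant is O₃.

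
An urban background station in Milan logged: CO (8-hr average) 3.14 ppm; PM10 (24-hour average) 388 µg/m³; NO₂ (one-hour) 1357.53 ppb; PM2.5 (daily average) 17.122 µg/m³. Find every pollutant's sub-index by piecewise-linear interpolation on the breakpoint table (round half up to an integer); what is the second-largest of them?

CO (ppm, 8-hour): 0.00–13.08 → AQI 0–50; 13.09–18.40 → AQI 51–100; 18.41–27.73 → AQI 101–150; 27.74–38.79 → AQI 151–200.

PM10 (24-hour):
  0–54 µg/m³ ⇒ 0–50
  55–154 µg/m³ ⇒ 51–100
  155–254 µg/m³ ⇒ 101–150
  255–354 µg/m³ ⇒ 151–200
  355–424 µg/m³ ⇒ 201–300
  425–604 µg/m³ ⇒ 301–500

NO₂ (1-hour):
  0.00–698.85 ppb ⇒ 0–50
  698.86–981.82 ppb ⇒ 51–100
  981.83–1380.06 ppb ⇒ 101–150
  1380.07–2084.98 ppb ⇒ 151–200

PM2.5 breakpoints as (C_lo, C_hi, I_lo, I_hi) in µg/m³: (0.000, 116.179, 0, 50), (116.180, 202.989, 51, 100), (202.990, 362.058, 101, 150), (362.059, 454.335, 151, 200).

CO: 3.14 ∈ [0.00, 13.08] ↔ index [0, 50].
0 + (3.14−0.00)·(50−0)/(13.08−0.00) = 0 + 3.14·50/13.08 ≈ 12.00, so AQI = 12.
PM10: 388 ∈ [355, 424] ↔ index [201, 300].
201 + (388−355)·(300−201)/(424−355) = 201 + 33·99/69 ≈ 248.35, so AQI = 248.
NO₂: 1357.53 ∈ [981.83, 1380.06] ↔ index [101, 150].
101 + (1357.53−981.83)·(150−101)/(1380.06−981.83) = 101 + 375.70·49/398.23 ≈ 147.23, so AQI = 147.
PM2.5: 17.122 ∈ [0.000, 116.179] ↔ index [0, 50].
0 + (17.122−0.000)·(50−0)/(116.179−0.000) = 0 + 17.122·50/116.179 ≈ 7.37, so AQI = 7.
Sub-indices: CO→12, PM10→248, NO₂→147, PM2.5→7. Ranked high→low: 248, 147, 12, 7. Second-highest sub-index = 147.

147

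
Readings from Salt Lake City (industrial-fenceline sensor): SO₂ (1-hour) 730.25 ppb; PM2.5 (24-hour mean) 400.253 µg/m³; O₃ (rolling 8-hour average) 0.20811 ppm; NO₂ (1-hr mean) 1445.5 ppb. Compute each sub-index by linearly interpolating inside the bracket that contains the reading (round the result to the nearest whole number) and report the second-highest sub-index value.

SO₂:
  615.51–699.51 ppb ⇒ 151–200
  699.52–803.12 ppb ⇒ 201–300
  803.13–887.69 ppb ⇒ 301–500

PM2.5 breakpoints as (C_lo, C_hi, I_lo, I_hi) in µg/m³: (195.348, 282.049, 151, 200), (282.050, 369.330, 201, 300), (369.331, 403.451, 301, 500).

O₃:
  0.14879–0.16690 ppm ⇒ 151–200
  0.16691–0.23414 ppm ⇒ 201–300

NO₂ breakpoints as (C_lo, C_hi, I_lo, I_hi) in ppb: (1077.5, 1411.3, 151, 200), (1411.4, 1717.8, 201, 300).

262

SO₂: row 699.52–803.12 (AQI 201–300). (300−201)·(730.25−699.52)/(803.12−699.52) + 201 = 99·30.73/103.60 + 201 ≈ 230.37 → 230.
PM2.5: 400.253 ∈ [369.331, 403.451] ↔ index [301, 500].
301 + (400.253−369.331)·(500−301)/(403.451−369.331) = 301 + 30.922·199/34.120 ≈ 481.35, so AQI = 481.
O₃: 0.20811 lies in 0.16691–0.23414, so I_lo=201, I_hi=300, C_lo=0.16691, C_hi=0.23414.
(300−201)/(0.23414−0.16691) × (0.20811−0.16691) + 201 = 99/0.06723 × 0.04120 + 201 ≈ 261.67 → 262.
NO₂: 1445.5 lies in 1411.4–1717.8, so I_lo=201, I_hi=300, C_lo=1411.4, C_hi=1717.8.
(300−201)/(1717.8−1411.4) × (1445.5−1411.4) + 201 = 99/306.4 × 34.1 + 201 ≈ 212.02 → 212.
Sub-indices: SO₂→230, PM2.5→481, O₃→262, NO₂→212. Ranked high→low: 481, 262, 230, 212. Second-highest sub-index = 262.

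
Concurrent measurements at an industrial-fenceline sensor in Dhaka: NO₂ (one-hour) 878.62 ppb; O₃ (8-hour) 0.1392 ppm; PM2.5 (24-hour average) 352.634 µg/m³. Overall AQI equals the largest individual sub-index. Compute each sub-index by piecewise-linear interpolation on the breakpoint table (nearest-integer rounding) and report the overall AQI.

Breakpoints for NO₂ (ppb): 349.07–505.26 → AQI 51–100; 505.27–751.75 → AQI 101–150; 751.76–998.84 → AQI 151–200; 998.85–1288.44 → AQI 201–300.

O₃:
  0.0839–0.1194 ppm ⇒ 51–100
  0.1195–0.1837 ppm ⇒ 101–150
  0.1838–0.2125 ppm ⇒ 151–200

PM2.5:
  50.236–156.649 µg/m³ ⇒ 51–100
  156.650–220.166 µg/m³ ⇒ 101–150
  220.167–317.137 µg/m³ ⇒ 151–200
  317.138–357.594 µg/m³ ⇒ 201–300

NO₂: 878.62 ∈ [751.76, 998.84] ↔ index [151, 200].
151 + (878.62−751.76)·(200−151)/(998.84−751.76) = 151 + 126.86·49/247.08 ≈ 176.16, so AQI = 176.
O₃: 0.1392 lies in 0.1195–0.1837, so I_lo=101, I_hi=150, C_lo=0.1195, C_hi=0.1837.
(150−101)/(0.1837−0.1195) × (0.1392−0.1195) + 101 = 49/0.0642 × 0.0197 + 101 ≈ 116.04 → 116.
PM2.5: 352.634 lies in 317.138–357.594, so I_lo=201, I_hi=300, C_lo=317.138, C_hi=357.594.
(300−201)/(357.594−317.138) × (352.634−317.138) + 201 = 99/40.456 × 35.496 + 201 ≈ 287.86 → 288.
Sub-indices: NO₂→176, O₃→116, PM2.5→288. Overall AQI = max = 288; dominant pollutant is PM2.5.

288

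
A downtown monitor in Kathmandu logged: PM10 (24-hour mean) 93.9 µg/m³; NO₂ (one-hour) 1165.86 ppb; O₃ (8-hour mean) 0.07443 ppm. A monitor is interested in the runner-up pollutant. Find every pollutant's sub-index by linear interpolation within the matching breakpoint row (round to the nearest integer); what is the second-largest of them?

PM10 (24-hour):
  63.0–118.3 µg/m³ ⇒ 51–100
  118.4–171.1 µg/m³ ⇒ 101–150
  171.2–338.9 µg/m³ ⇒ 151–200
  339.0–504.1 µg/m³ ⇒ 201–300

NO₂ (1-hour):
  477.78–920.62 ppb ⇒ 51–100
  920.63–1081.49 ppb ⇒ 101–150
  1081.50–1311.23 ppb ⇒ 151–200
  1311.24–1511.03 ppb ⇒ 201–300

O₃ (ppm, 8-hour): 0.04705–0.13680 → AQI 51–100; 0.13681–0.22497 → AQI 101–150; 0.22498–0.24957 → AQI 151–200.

PM10 93.9: bracket 63.0–118.3 → index 51–100; slope 49/55.3, offset 30.9.
AQI = 51 + 49/55.3·30.9 ≈ 78.38 ⇒ 78.
NO₂ 1165.86: bracket 1081.50–1311.23 → index 151–200; slope 49/229.73, offset 84.36.
AQI = 151 + 49/229.73·84.36 ≈ 168.99 ⇒ 169.
O₃: row 0.04705–0.13680 (AQI 51–100). (100−51)·(0.07443−0.04705)/(0.13680−0.04705) + 51 = 49·0.02738/0.08975 + 51 ≈ 65.95 → 66.
Sub-indices: PM10→78, NO₂→169, O₃→66. Ranked high→low: 169, 78, 66. Second-highest sub-index = 78.

78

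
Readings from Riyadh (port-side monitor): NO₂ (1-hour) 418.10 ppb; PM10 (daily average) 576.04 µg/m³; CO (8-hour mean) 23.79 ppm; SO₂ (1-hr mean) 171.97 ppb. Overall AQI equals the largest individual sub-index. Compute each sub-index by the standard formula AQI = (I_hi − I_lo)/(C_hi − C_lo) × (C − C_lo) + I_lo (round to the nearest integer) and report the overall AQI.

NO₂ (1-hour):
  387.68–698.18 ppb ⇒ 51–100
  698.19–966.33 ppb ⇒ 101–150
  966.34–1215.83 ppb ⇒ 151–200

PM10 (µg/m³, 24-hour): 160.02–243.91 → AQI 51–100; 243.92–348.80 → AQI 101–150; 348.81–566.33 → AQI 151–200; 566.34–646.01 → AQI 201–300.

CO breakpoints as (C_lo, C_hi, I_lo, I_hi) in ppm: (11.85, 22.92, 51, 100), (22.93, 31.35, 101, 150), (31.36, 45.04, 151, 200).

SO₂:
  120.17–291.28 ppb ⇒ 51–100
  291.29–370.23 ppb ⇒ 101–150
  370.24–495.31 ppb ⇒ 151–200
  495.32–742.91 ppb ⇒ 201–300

213

NO₂: row 387.68–698.18 (AQI 51–100). (100−51)·(418.10−387.68)/(698.18−387.68) + 51 = 49·30.42/310.50 + 51 ≈ 55.80 → 56.
PM10: 576.04 ∈ [566.34, 646.01] ↔ index [201, 300].
201 + (576.04−566.34)·(300−201)/(646.01−566.34) = 201 + 9.70·99/79.67 ≈ 213.05, so AQI = 213.
CO: 23.79 ∈ [22.93, 31.35] ↔ index [101, 150].
101 + (23.79−22.93)·(150−101)/(31.35−22.93) = 101 + 0.86·49/8.42 ≈ 106.00, so AQI = 106.
SO₂: row 120.17–291.28 (AQI 51–100). (100−51)·(171.97−120.17)/(291.28−120.17) + 51 = 49·51.80/171.11 + 51 ≈ 65.83 → 66.
Sub-indices: NO₂→56, PM10→213, CO→106, SO₂→66. Overall AQI = max = 213; dominant pollutant is PM10.
AQI 213: Very Unhealthy.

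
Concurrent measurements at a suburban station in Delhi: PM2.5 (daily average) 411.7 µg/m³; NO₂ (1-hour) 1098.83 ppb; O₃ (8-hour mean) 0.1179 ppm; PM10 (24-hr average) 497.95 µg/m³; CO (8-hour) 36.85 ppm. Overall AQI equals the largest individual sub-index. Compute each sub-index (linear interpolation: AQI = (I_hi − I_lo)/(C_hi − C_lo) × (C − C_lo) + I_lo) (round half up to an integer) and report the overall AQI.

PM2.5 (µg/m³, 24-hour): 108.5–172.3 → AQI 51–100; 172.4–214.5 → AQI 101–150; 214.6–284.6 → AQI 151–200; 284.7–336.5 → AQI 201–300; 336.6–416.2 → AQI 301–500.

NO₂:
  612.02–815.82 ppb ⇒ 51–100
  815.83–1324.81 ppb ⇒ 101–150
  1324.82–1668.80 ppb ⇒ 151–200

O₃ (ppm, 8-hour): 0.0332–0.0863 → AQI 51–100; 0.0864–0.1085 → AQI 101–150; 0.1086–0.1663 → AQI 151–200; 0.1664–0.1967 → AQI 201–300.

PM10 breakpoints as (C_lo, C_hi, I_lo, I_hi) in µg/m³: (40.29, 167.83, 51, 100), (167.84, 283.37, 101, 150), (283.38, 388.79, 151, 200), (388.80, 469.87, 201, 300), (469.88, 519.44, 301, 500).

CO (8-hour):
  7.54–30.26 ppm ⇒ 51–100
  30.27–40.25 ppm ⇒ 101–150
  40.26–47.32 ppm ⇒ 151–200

489

PM2.5: 411.7 lies in 336.6–416.2, so I_lo=301, I_hi=500, C_lo=336.6, C_hi=416.2.
(500−301)/(416.2−336.6) × (411.7−336.6) + 301 = 199/79.6 × 75.1 + 301 ≈ 488.75 → 489.
NO₂: row 815.83–1324.81 (AQI 101–150). (150−101)·(1098.83−815.83)/(1324.81−815.83) + 101 = 49·283.00/508.98 + 101 ≈ 128.24 → 128.
O₃: 0.1179 lies in 0.1086–0.1663, so I_lo=151, I_hi=200, C_lo=0.1086, C_hi=0.1663.
(200−151)/(0.1663−0.1086) × (0.1179−0.1086) + 151 = 49/0.0577 × 0.0093 + 151 ≈ 158.90 → 159.
PM10: 497.95 ∈ [469.88, 519.44] ↔ index [301, 500].
301 + (497.95−469.88)·(500−301)/(519.44−469.88) = 301 + 28.07·199/49.56 ≈ 413.71, so AQI = 414.
CO: 36.85 lies in 30.27–40.25, so I_lo=101, I_hi=150, C_lo=30.27, C_hi=40.25.
(150−101)/(40.25−30.27) × (36.85−30.27) + 101 = 49/9.98 × 6.58 + 101 ≈ 133.31 → 133.
Sub-indices: PM2.5→489, NO₂→128, O₃→159, PM10→414, CO→133. Overall AQI = max = 489; dominant pollutant is PM2.5.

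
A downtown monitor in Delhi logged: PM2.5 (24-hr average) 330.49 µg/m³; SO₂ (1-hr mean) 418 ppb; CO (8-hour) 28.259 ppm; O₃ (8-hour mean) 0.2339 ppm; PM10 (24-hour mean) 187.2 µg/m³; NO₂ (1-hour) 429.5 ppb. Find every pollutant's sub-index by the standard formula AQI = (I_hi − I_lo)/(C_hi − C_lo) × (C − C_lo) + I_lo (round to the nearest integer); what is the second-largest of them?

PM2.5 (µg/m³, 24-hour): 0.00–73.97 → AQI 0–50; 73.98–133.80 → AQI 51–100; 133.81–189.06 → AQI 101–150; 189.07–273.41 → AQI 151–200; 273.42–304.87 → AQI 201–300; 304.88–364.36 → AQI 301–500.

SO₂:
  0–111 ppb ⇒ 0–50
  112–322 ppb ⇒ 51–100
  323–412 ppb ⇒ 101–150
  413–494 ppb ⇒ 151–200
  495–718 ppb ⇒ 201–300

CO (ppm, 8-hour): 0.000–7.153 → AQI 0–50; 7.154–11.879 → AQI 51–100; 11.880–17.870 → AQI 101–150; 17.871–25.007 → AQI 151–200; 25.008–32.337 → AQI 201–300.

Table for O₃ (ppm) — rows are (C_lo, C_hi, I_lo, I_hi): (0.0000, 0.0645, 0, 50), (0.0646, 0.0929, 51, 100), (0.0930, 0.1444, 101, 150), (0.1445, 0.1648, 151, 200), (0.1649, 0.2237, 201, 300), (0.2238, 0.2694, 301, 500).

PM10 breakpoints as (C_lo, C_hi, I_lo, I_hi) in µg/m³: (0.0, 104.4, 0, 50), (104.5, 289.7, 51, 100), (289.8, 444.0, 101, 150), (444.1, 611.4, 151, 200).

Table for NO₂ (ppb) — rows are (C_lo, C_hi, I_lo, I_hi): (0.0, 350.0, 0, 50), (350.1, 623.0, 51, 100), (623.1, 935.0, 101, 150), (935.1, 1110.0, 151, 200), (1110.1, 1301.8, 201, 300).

PM2.5: 330.49 lies in 304.88–364.36, so I_lo=301, I_hi=500, C_lo=304.88, C_hi=364.36.
(500−301)/(364.36−304.88) × (330.49−304.88) + 301 = 199/59.48 × 25.61 + 301 ≈ 386.68 → 387.
SO₂: 418 lies in 413–494, so I_lo=151, I_hi=200, C_lo=413, C_hi=494.
(200−151)/(494−413) × (418−413) + 151 = 49/81 × 5 + 151 ≈ 154.02 → 154.
CO: 28.259 lies in 25.008–32.337, so I_lo=201, I_hi=300, C_lo=25.008, C_hi=32.337.
(300−201)/(32.337−25.008) × (28.259−25.008) + 201 = 99/7.329 × 3.251 + 201 ≈ 244.91 → 245.
O₃ 0.2339: bracket 0.2238–0.2694 → index 301–500; slope 199/0.0456, offset 0.0101.
AQI = 301 + 199/0.0456·0.0101 ≈ 345.08 ⇒ 345.
PM10: row 104.5–289.7 (AQI 51–100). (100−51)·(187.2−104.5)/(289.7−104.5) + 51 = 49·82.7/185.2 + 51 ≈ 72.88 → 73.
NO₂ 429.5: bracket 350.1–623.0 → index 51–100; slope 49/272.9, offset 79.4.
AQI = 51 + 49/272.9·79.4 ≈ 65.26 ⇒ 65.
Sub-indices: PM2.5→387, SO₂→154, CO→245, O₃→345, PM10→73, NO₂→65. Ranked high→low: 387, 345, 245, 154, 73, 65. Second-highest sub-index = 345.

345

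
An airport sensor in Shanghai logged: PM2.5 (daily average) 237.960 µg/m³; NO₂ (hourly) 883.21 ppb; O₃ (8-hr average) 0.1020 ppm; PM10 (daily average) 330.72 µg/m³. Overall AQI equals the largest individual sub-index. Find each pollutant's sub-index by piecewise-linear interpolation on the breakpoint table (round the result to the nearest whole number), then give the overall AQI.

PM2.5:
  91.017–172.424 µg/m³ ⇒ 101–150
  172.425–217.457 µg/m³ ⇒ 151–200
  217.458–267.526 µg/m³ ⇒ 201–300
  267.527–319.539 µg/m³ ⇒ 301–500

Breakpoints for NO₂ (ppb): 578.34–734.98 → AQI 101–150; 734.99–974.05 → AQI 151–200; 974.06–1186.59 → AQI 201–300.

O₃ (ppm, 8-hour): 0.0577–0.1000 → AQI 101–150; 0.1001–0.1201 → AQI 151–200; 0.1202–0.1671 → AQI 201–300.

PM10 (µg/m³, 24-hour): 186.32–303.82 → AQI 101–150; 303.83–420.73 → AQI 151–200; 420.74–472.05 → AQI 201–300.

PM2.5: 237.960 ∈ [217.458, 267.526] ↔ index [201, 300].
201 + (237.960−217.458)·(300−201)/(267.526−217.458) = 201 + 20.502·99/50.068 ≈ 241.54, so AQI = 242.
NO₂: 883.21 lies in 734.99–974.05, so I_lo=151, I_hi=200, C_lo=734.99, C_hi=974.05.
(200−151)/(974.05−734.99) × (883.21−734.99) + 151 = 49/239.06 × 148.22 + 151 ≈ 181.38 → 181.
O₃: row 0.1001–0.1201 (AQI 151–200). (200−151)·(0.1020−0.1001)/(0.1201−0.1001) + 151 = 49·0.0019/0.0200 + 151 ≈ 155.66 → 156.
PM10: row 303.83–420.73 (AQI 151–200). (200−151)·(330.72−303.83)/(420.73−303.83) + 151 = 49·26.89/116.90 + 151 ≈ 162.27 → 162.
Sub-indices: PM2.5→242, NO₂→181, O₃→156, PM10→162. Overall AQI = max = 242; dominant pollutant is PM2.5.

242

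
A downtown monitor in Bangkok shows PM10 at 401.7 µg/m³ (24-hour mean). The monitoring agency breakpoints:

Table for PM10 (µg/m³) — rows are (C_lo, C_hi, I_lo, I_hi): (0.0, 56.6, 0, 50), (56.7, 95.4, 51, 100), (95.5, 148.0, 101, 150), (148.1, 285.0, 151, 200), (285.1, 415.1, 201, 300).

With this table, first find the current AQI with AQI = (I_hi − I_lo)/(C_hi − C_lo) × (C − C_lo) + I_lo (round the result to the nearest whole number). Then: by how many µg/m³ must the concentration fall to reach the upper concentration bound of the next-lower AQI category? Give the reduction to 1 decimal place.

PM10: 401.7 lies in 285.1–415.1, so I_lo=201, I_hi=300, C_lo=285.1, C_hi=415.1.
(300−201)/(415.1−285.1) × (401.7−285.1) + 201 = 99/130.0 × 116.6 + 201 ≈ 289.80 → 290.
Current AQI 290 is in the Very Unhealthy range (201–300). The next-lower category tops out at AQI 200, whose upper concentration bound is 285.0 µg/m³.
Reduction needed = 401.7 − 285.0 = 116.7 µg/m³.

116.7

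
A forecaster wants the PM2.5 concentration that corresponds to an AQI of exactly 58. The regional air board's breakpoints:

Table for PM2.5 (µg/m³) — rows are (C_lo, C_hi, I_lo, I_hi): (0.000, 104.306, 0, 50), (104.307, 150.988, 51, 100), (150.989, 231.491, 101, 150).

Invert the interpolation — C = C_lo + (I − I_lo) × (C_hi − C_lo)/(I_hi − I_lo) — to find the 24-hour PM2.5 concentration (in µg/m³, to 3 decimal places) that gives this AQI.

110.976

AQI 58 lies in the 51–100 band, which corresponds to 104.307–150.988 µg/m³.
C = 104.307 + (58−51)×(150.988−104.307)/(100−51) = 104.307 + 7×46.681/49 ≈ 110.97571 µg/m³ → 110.976 µg/m³ to 3 dp.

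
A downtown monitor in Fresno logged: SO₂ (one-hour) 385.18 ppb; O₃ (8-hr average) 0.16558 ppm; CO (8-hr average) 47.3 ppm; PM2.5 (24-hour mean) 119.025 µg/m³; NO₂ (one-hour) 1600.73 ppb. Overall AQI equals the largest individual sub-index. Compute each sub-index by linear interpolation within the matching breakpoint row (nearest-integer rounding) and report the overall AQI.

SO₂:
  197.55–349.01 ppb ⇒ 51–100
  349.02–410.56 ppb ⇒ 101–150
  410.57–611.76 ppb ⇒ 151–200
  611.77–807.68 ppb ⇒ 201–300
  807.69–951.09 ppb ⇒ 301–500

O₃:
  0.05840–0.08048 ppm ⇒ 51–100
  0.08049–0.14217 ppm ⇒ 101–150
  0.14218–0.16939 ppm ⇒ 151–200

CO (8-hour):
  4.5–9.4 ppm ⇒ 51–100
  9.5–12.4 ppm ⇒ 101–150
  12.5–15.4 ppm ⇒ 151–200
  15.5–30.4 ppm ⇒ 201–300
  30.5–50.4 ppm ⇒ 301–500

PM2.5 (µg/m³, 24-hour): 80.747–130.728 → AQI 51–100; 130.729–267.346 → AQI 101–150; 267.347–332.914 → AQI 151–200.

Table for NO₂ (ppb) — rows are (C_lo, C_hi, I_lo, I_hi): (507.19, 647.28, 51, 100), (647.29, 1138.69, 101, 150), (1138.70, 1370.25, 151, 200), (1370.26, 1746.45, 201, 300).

469

SO₂: 385.18 ∈ [349.02, 410.56] ↔ index [101, 150].
101 + (385.18−349.02)·(150−101)/(410.56−349.02) = 101 + 36.16·49/61.54 ≈ 129.79, so AQI = 130.
O₃: 0.16558 lies in 0.14218–0.16939, so I_lo=151, I_hi=200, C_lo=0.14218, C_hi=0.16939.
(200−151)/(0.16939−0.14218) × (0.16558−0.14218) + 151 = 49/0.02721 × 0.02340 + 151 ≈ 193.14 → 193.
CO: 47.3 ∈ [30.5, 50.4] ↔ index [301, 500].
301 + (47.3−30.5)·(500−301)/(50.4−30.5) = 301 + 16.8·199/19.9 ≈ 469.00, so AQI = 469.
PM2.5: 119.025 lies in 80.747–130.728, so I_lo=51, I_hi=100, C_lo=80.747, C_hi=130.728.
(100−51)/(130.728−80.747) × (119.025−80.747) + 51 = 49/49.981 × 38.278 + 51 ≈ 88.53 → 89.
NO₂: 1600.73 lies in 1370.26–1746.45, so I_lo=201, I_hi=300, C_lo=1370.26, C_hi=1746.45.
(300−201)/(1746.45−1370.26) × (1600.73−1370.26) + 201 = 99/376.19 × 230.47 + 201 ≈ 261.65 → 262.
Sub-indices: SO₂→130, O₃→193, CO→469, PM2.5→89, NO₂→262. Overall AQI = max = 469; dominant pollutant is CO.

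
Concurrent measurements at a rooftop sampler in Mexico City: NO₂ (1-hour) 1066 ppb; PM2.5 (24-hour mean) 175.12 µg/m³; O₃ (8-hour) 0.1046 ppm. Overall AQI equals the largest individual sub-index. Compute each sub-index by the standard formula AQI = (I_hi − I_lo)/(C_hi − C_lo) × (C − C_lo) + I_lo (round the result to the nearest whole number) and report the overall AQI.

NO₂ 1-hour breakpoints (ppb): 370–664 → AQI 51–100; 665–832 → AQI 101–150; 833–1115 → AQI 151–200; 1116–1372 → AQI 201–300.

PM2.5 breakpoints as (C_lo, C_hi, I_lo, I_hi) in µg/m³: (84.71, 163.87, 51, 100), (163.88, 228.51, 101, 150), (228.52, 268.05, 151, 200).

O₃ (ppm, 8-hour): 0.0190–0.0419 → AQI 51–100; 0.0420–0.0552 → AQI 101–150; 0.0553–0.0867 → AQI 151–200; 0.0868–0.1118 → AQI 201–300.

NO₂: row 833–1115 (AQI 151–200). (200−151)·(1066−833)/(1115−833) + 151 = 49·233/282 + 151 ≈ 191.49 → 191.
PM2.5: row 163.88–228.51 (AQI 101–150). (150−101)·(175.12−163.88)/(228.51−163.88) + 101 = 49·11.24/64.63 + 101 ≈ 109.52 → 110.
O₃: row 0.0868–0.1118 (AQI 201–300). (300−201)·(0.1046−0.0868)/(0.1118−0.0868) + 201 = 99·0.0178/0.0250 + 201 ≈ 271.49 → 271.
Sub-indices: NO₂→191, PM2.5→110, O₃→271. Overall AQI = max = 271; dominant pollutant is O₃.

271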